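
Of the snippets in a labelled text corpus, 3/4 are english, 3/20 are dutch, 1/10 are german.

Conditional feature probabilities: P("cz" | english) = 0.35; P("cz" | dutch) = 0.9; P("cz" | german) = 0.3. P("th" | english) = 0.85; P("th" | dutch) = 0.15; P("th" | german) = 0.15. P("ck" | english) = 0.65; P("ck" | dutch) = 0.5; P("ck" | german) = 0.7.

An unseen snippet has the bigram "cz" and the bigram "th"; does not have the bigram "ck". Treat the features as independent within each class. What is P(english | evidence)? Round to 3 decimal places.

english: 0.75 × 0.35 × 0.85 × (1−0.65) = 0.07809375
dutch: 0.15 × 0.9 × 0.15 × (1−0.5) = 0.010125
german: 0.1 × 0.3 × 0.15 × (1−0.7) = 0.00135
P(english | x) = 0.07809375 / 0.08956875 ≈ 0.872

0.872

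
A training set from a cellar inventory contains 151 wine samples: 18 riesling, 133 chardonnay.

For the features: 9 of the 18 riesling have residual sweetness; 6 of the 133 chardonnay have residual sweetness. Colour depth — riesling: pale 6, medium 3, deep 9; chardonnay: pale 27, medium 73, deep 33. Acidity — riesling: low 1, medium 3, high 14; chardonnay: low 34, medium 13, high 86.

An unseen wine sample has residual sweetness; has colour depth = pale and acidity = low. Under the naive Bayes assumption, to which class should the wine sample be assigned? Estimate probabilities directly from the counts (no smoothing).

riesling: (18/151) × (9/18) × (6/18) × (1/18) ≈ 0.00110375
chardonnay: (133/151) × (6/133) × (27/133) × (34/133) ≈ 0.00206212
Highest score → chardonnay.

chardonnay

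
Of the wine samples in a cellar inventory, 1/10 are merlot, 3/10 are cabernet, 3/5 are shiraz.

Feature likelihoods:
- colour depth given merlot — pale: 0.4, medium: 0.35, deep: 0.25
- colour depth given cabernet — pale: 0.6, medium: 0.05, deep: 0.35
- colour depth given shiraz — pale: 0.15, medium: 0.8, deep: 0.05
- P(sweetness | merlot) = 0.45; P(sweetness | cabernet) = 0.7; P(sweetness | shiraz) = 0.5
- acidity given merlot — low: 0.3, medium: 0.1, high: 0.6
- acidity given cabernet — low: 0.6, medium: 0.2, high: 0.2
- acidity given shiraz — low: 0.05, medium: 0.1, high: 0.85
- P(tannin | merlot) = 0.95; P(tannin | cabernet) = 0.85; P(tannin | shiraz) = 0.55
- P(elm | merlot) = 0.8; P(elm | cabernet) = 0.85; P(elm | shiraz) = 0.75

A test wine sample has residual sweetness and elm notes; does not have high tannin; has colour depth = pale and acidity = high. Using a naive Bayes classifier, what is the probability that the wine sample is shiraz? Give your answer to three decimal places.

merlot: 0.1 × 0.4 × 0.45 × 0.6 × (1−0.95) × 0.8 = 0.000432
cabernet: 0.3 × 0.6 × 0.7 × 0.2 × (1−0.85) × 0.85 = 0.003213
shiraz: 0.6 × 0.15 × 0.5 × 0.85 × (1−0.55) × 0.75 = 0.012909375
P(shiraz | x) = 0.012909375 / 0.016554375 ≈ 0.780

0.780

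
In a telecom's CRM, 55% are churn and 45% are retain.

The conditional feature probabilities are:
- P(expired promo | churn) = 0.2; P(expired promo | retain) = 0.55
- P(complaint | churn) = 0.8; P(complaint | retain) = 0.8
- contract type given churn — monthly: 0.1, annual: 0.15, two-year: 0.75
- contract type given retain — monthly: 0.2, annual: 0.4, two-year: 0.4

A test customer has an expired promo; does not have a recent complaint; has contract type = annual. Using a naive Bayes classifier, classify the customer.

churn: 0.55 × 0.2 × (1−0.8) × 0.15 = 0.0033
retain: 0.45 × 0.55 × (1−0.8) × 0.4 = 0.0198
Highest score → retain.

retain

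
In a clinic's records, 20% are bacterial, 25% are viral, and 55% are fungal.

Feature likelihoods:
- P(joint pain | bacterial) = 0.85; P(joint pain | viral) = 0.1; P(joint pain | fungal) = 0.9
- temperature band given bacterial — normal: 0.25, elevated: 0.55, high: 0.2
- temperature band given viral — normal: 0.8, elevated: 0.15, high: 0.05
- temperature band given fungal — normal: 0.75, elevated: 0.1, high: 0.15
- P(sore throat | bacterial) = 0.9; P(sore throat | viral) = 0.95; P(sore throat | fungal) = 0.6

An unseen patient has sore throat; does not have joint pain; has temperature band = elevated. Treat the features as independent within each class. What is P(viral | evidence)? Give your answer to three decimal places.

bacterial: 0.2 × (1−0.85) × 0.55 × 0.9 = 0.01485
viral: 0.25 × (1−0.1) × 0.15 × 0.95 = 0.0320625
fungal: 0.55 × (1−0.9) × 0.1 × 0.6 = 0.0033
P(viral | x) = 0.0320625 / 0.0502125 ≈ 0.639

0.639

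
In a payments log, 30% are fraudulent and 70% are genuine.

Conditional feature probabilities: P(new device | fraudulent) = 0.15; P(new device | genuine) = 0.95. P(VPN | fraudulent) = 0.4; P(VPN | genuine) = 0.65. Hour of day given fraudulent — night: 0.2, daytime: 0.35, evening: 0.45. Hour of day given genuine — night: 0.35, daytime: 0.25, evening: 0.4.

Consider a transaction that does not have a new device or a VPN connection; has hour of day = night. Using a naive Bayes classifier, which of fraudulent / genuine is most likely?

fraudulent: 0.3 × (1−0.15) × (1−0.4) × 0.2 = 0.0306
genuine: 0.7 × (1−0.95) × (1−0.65) × 0.35 = 0.0042875
Highest score → fraudulent.

fraudulent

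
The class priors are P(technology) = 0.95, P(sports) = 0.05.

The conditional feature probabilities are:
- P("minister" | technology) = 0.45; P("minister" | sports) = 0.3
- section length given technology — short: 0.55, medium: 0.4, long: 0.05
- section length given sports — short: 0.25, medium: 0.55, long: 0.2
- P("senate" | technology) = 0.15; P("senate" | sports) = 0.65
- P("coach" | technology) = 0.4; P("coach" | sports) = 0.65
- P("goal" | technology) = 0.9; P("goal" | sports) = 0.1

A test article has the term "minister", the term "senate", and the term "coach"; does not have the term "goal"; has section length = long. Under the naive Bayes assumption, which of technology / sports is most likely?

technology: 0.95 × 0.45 × 0.05 × 0.15 × 0.4 × (1−0.9) = 0.00012825
sports: 0.05 × 0.3 × 0.2 × 0.65 × 0.65 × (1−0.1) = 0.00114075
Highest score → sports.

sports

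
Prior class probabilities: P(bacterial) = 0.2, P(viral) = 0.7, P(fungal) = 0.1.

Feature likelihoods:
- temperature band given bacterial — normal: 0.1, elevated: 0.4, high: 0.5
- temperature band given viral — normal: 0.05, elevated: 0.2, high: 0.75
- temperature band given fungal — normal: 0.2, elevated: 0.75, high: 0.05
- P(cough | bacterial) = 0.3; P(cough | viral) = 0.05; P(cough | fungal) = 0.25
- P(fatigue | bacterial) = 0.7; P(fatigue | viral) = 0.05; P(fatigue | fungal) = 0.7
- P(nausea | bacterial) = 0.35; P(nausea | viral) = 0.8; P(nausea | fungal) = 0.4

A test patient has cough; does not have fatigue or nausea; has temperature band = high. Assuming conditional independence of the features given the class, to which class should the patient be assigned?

bacterial

bacterial: 0.2 × 0.5 × 0.3 × (1−0.7) × (1−0.35) = 0.00585
viral: 0.7 × 0.75 × 0.05 × (1−0.05) × (1−0.8) = 0.0049875
fungal: 0.1 × 0.05 × 0.25 × (1−0.7) × (1−0.4) = 0.000225
Highest score → bacterial.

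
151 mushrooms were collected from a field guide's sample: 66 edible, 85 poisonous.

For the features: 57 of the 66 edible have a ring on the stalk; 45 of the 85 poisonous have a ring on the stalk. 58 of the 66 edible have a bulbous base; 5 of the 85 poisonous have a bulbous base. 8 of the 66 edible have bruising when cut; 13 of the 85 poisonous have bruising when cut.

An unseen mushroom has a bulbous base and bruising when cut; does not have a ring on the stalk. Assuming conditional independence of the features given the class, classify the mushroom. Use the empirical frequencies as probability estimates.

edible: (66/151) × (9/66) × (58/66) × (8/66) ≈ 0.00634886
poisonous: (85/151) × (40/85) × (5/85) × (13/85) ≈ 0.00238319
Highest score → edible.

edible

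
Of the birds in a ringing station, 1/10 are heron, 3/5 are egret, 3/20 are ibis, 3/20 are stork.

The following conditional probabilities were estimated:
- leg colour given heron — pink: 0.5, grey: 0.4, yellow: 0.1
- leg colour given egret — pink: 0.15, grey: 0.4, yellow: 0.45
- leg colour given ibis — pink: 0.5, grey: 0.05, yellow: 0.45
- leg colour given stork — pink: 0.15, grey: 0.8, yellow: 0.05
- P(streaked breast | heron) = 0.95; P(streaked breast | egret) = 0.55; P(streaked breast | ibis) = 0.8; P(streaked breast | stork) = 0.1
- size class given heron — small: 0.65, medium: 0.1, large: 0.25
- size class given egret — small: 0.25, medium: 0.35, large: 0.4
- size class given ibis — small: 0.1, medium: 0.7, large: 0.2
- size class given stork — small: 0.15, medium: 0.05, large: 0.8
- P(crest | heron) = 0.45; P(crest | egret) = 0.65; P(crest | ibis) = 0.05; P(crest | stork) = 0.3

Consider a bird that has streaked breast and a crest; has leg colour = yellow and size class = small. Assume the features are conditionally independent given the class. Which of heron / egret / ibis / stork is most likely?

heron: 0.1 × 0.1 × 0.95 × 0.65 × 0.45 = 0.00277875
egret: 0.6 × 0.45 × 0.55 × 0.25 × 0.65 = 0.02413125
ibis: 0.15 × 0.45 × 0.8 × 0.1 × 0.05 = 0.00027
stork: 0.15 × 0.05 × 0.1 × 0.15 × 0.3 = 0.00003375
Highest score → egret.

egret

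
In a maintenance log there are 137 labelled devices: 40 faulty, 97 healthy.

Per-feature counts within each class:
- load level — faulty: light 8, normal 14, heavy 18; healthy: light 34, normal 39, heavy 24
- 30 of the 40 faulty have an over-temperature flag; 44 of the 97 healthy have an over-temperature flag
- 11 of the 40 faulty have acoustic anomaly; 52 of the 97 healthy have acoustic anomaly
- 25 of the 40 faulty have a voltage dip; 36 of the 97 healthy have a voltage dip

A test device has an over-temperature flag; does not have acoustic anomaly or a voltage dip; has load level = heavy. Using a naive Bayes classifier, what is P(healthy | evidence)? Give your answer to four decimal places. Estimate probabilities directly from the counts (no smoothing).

0.4639

faulty: (40/137) × (18/40) × (30/40) × (29/40) × (15/40) ≈ 0.0267906
healthy: (97/137) × (24/97) × (44/97) × (45/97) × (61/97) ≈ 0.023183
P(healthy | x) = 0.023183 / 0.0499736 ≈ 0.4639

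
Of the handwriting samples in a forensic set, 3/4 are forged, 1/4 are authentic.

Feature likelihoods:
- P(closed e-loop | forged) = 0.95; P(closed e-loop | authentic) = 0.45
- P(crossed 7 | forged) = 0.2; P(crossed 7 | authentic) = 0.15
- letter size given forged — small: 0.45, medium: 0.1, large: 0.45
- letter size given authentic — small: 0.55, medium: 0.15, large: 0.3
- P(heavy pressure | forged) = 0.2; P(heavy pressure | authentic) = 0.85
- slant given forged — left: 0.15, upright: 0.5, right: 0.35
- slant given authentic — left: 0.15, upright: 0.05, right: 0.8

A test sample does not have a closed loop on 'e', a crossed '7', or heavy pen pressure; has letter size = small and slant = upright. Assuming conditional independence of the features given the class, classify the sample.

forged: 0.75 × (1−0.95) × (1−0.2) × 0.45 × (1−0.2) × 0.5 = 0.0054
authentic: 0.25 × (1−0.45) × (1−0.15) × 0.55 × (1−0.85) × 0.05 = 0.000482109375
Highest score → forged.

forged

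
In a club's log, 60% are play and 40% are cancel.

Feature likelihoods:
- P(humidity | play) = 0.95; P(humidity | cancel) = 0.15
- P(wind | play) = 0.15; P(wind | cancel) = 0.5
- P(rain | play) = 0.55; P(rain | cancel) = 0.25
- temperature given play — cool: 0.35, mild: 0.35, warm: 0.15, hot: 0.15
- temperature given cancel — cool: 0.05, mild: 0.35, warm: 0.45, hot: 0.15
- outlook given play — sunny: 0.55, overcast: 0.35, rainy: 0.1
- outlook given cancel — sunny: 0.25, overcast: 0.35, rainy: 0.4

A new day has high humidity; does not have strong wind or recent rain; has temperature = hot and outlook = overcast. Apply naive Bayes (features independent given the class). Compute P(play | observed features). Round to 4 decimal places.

0.9065

play: 0.6 × 0.95 × (1−0.15) × (1−0.55) × 0.15 × 0.35 = 0.0114463125
cancel: 0.4 × 0.15 × (1−0.5) × (1−0.25) × 0.15 × 0.35 = 0.00118125
P(play | x) = 0.0114463125 / 0.0126275625 ≈ 0.9065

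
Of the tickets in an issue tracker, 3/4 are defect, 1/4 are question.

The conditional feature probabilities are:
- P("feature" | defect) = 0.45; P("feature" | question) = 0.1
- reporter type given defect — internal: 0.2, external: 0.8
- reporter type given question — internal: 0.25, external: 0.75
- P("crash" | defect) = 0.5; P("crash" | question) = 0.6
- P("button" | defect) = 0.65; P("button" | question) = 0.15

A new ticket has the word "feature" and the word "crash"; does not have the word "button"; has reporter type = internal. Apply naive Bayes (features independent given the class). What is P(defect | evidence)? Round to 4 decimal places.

defect: 0.75 × 0.45 × 0.2 × 0.5 × (1−0.65) = 0.0118125
question: 0.25 × 0.1 × 0.25 × 0.6 × (1−0.15) = 0.0031875
P(defect | x) = 0.0118125 / 0.015 ≈ 0.7875

0.7875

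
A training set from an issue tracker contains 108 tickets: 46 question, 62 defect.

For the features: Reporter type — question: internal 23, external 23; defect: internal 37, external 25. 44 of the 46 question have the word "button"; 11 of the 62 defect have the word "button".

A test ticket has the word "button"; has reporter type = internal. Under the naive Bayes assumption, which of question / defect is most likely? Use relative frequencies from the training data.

question: (46/108) × (23/46) × (44/46) ≈ 0.203704
defect: (62/108) × (37/62) × (11/62) ≈ 0.0607826
Highest score → question.

question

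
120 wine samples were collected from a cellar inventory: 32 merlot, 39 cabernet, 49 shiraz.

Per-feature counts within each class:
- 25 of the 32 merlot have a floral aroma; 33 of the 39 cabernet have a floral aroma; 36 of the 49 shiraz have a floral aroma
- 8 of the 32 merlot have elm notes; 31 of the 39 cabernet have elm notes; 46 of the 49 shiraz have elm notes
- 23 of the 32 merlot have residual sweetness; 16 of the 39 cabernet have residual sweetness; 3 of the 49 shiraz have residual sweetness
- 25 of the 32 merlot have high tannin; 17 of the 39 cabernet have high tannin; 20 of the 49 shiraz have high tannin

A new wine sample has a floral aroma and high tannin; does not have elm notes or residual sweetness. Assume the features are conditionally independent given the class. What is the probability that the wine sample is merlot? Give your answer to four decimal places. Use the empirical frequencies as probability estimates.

0.6145

merlot: (32/120) × (25/32) × (24/32) × (9/32) × (25/32) = 0.034332275390625
cabernet: (39/120) × (33/39) × (8/39) × (23/39) × (17/39) ≈ 0.0145013
shiraz: (49/120) × (36/49) × (3/49) × (46/49) × (20/49) ≈ 0.00703788
P(merlot | x) = 0.034332275390625 / 0.055871455390625 ≈ 0.6145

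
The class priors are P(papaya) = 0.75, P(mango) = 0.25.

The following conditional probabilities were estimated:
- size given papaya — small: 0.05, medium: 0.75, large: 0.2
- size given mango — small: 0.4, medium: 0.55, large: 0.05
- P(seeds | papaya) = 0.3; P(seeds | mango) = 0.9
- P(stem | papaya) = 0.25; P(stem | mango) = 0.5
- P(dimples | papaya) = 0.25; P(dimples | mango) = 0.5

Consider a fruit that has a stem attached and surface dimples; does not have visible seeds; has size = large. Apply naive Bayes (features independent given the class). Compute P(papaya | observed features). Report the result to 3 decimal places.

papaya: 0.75 × 0.2 × (1−0.3) × 0.25 × 0.25 = 0.0065625
mango: 0.25 × 0.05 × (1−0.9) × 0.5 × 0.5 = 0.0003125
P(papaya | x) = 0.0065625 / 0.006875 ≈ 0.955

0.955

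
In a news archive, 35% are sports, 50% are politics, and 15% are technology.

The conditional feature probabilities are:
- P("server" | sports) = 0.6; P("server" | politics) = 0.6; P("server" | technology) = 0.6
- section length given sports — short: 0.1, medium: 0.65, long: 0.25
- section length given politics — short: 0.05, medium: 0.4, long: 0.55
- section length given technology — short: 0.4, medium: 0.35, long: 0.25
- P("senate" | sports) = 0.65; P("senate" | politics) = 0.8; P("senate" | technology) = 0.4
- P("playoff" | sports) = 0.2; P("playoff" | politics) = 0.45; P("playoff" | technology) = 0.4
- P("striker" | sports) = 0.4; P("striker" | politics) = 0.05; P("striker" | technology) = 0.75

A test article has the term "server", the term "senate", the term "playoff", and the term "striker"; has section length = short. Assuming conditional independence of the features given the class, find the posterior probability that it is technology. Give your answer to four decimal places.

0.7603

sports: 0.35 × 0.6 × 0.1 × 0.65 × 0.2 × 0.4 = 0.001092
politics: 0.5 × 0.6 × 0.05 × 0.8 × 0.45 × 0.05 = 0.00027
technology: 0.15 × 0.6 × 0.4 × 0.4 × 0.4 × 0.75 = 0.00432
P(technology | x) = 0.00432 / 0.005682 ≈ 0.7603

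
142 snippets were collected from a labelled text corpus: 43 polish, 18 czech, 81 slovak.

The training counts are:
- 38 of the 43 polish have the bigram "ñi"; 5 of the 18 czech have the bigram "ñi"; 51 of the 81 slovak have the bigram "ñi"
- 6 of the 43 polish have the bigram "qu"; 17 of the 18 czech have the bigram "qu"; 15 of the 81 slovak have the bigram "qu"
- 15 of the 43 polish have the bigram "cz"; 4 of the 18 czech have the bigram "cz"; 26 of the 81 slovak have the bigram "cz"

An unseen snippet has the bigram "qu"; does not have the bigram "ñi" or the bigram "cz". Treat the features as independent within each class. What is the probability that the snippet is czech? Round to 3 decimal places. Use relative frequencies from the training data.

0.693

polish: (43/142) × (5/43) × (6/43) × (28/43) ≈ 0.00319929
czech: (18/142) × (13/18) × (17/18) × (14/18) ≈ 0.0672492
slovak: (81/142) × (30/81) × (15/81) × (55/81) ≈ 0.0265654
P(czech | x) = 0.0672492 / 0.09701389 ≈ 0.693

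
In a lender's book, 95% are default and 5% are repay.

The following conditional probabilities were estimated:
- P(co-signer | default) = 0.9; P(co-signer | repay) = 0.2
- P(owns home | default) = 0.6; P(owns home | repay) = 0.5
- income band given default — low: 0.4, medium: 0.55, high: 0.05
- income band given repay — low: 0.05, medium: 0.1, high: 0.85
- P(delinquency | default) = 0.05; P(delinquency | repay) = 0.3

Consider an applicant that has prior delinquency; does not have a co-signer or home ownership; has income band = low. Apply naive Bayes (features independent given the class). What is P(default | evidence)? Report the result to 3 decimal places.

default: 0.95 × (1−0.9) × (1−0.6) × 0.4 × 0.05 = 0.00076
repay: 0.05 × (1−0.2) × (1−0.5) × 0.05 × 0.3 = 0.0003
P(default | x) = 0.00076 / 0.00106 ≈ 0.717

0.717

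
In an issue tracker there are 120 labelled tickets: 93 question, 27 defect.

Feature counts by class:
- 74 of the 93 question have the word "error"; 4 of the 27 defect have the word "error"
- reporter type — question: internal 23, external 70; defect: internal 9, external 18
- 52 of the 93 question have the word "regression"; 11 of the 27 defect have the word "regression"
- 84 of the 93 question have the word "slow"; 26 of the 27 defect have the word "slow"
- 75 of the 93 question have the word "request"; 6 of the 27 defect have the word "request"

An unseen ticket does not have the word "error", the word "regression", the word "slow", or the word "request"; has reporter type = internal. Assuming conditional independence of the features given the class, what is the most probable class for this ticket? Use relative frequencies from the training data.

defect

question: (93/120) × (19/93) × (23/93) × (41/93) × (9/93) × (18/93) ≈ 0.000323346
defect: (27/120) × (23/27) × (9/27) × (16/27) × (1/27) × (21/27) ≈ 0.00109062
Highest score → defect.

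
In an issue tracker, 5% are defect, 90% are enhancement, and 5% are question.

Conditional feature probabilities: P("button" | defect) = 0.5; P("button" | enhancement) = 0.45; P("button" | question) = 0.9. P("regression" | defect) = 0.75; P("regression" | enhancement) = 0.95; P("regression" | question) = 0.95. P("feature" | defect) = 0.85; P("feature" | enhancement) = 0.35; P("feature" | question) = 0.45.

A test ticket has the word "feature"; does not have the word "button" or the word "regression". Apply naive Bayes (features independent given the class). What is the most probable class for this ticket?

enhancement

defect: 0.05 × (1−0.5) × (1−0.75) × 0.85 = 0.0053125
enhancement: 0.9 × (1−0.45) × (1−0.95) × 0.35 = 0.0086625
question: 0.05 × (1−0.9) × (1−0.95) × 0.45 = 0.0001125
Highest score → enhancement.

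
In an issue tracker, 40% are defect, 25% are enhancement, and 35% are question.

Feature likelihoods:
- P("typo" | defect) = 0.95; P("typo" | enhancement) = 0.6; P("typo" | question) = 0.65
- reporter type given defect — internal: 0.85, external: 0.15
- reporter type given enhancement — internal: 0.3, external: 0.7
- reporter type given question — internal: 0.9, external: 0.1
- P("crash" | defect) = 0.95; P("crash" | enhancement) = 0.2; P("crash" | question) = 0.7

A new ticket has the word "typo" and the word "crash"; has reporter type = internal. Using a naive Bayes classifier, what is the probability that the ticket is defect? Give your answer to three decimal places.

defect: 0.4 × 0.95 × 0.85 × 0.95 = 0.30685
enhancement: 0.25 × 0.6 × 0.3 × 0.2 = 0.009
question: 0.35 × 0.65 × 0.9 × 0.7 = 0.143325
P(defect | x) = 0.30685 / 0.459175 ≈ 0.668

0.668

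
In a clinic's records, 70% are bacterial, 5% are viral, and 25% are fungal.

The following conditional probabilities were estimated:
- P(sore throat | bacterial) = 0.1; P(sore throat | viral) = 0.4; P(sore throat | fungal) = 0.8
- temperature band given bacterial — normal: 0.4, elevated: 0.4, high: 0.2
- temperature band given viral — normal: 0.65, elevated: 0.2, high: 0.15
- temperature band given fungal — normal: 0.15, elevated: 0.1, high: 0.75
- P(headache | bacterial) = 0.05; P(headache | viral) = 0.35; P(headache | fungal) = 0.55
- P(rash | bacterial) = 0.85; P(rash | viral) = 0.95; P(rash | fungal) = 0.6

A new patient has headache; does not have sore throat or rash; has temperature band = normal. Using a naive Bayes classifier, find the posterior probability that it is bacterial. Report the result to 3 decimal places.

0.487

bacterial: 0.7 × (1−0.1) × 0.4 × 0.05 × (1−0.85) = 0.00189
viral: 0.05 × (1−0.4) × 0.65 × 0.35 × (1−0.95) = 0.00034125
fungal: 0.25 × (1−0.8) × 0.15 × 0.55 × (1−0.6) = 0.00165
P(bacterial | x) = 0.00189 / 0.00388125 ≈ 0.487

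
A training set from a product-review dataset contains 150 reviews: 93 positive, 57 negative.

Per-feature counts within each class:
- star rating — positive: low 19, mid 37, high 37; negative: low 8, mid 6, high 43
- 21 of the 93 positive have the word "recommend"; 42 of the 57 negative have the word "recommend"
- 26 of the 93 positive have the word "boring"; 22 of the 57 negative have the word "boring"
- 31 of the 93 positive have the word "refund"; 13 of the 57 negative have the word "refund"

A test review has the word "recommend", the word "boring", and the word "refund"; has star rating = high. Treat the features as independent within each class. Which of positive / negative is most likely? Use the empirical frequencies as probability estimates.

positive: (93/150) × (37/93) × (21/93) × (26/93) × (31/93) ≈ 0.00519058
negative: (57/150) × (43/57) × (42/57) × (22/57) × (13/57) ≈ 0.0185938
Highest score → negative.

negative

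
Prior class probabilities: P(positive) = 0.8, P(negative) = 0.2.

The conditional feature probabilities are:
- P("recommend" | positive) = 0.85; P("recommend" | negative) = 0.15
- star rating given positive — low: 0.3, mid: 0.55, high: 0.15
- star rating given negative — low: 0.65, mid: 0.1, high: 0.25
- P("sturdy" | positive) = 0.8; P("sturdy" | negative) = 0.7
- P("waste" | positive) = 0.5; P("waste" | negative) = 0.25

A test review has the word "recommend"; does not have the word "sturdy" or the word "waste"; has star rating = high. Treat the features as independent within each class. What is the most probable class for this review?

positive

positive: 0.8 × 0.85 × 0.15 × (1−0.8) × (1−0.5) = 0.0102
negative: 0.2 × 0.15 × 0.25 × (1−0.7) × (1−0.25) = 0.0016875
Highest score → positive.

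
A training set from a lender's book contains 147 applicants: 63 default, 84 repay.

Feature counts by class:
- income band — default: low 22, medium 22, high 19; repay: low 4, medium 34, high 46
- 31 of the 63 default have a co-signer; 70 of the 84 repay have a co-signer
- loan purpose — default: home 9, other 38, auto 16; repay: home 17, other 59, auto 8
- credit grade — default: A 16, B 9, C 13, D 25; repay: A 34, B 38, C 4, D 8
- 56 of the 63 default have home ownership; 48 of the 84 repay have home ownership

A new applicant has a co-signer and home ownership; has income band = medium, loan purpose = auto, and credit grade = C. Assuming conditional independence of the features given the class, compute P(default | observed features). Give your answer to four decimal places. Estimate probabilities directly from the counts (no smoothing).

default: (63/147) × (22/63) × (31/63) × (16/63) × (13/63) × (56/63) ≈ 0.00343049
repay: (84/147) × (34/84) × (70/84) × (8/84) × (4/84) × (48/84) ≈ 0.000499498
P(default | x) = 0.00343049 / 0.003929988 ≈ 0.8729

0.8729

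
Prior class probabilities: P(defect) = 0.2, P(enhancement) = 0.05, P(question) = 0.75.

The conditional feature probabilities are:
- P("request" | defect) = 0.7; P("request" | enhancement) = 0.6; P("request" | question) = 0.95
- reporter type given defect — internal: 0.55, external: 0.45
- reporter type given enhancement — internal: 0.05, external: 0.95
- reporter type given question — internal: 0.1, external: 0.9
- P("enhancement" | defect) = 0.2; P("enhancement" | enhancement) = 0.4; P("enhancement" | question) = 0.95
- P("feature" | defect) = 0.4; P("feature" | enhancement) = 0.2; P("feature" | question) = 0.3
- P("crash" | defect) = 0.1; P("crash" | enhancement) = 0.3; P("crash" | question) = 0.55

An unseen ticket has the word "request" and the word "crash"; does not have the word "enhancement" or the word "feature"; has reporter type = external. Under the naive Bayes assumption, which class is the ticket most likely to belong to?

question

defect: 0.2 × 0.7 × 0.45 × (1−0.2) × (1−0.4) × 0.1 = 0.003024
enhancement: 0.05 × 0.6 × 0.95 × (1−0.4) × (1−0.2) × 0.3 = 0.004104
question: 0.75 × 0.95 × 0.9 × (1−0.95) × (1−0.3) × 0.55 = 0.0123440625
Highest score → question.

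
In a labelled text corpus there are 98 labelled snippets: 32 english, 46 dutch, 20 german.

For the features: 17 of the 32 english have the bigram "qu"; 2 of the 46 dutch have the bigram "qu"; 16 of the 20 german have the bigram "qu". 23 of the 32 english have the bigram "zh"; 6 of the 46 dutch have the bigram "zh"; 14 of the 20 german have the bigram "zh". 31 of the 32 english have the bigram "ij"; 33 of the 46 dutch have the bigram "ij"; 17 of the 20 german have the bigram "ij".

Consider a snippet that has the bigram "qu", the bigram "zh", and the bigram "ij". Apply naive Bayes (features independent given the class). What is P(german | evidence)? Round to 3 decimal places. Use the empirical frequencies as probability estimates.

0.442

english: (32/98) × (17/32) × (23/32) × (31/32) ≈ 0.120785
dutch: (46/98) × (2/46) × (6/46) × (33/46) ≈ 0.00190965
german: (20/98) × (16/20) × (14/20) × (17/20) ≈ 0.0971429
P(german | x) = 0.0971429 / 0.21983755 ≈ 0.442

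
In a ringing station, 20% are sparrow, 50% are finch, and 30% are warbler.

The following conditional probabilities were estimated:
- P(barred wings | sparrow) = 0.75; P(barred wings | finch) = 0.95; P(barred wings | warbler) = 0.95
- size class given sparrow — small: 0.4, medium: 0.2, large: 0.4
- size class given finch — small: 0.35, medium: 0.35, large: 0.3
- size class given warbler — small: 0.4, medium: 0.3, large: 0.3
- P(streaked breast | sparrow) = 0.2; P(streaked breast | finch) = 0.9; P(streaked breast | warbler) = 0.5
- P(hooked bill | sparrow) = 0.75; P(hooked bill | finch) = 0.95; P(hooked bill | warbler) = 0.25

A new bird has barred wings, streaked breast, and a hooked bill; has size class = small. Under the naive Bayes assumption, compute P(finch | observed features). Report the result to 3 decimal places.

sparrow: 0.2 × 0.75 × 0.4 × 0.2 × 0.75 = 0.009
finch: 0.5 × 0.95 × 0.35 × 0.9 × 0.95 = 0.14214375
warbler: 0.3 × 0.95 × 0.4 × 0.5 × 0.25 = 0.01425
P(finch | x) = 0.14214375 / 0.16539375 ≈ 0.859

0.859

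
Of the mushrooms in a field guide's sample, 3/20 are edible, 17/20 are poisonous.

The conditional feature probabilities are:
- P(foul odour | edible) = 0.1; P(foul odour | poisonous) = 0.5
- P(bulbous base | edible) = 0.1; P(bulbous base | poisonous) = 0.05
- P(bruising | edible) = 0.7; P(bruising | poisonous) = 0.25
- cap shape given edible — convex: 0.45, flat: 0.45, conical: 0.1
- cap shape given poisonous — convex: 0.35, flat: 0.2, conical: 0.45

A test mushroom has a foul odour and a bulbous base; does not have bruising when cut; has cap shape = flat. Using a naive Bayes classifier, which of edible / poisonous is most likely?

edible: 0.15 × 0.1 × 0.1 × (1−0.7) × 0.45 = 0.0002025
poisonous: 0.85 × 0.5 × 0.05 × (1−0.25) × 0.2 = 0.0031875
Highest score → poisonous.

poisonous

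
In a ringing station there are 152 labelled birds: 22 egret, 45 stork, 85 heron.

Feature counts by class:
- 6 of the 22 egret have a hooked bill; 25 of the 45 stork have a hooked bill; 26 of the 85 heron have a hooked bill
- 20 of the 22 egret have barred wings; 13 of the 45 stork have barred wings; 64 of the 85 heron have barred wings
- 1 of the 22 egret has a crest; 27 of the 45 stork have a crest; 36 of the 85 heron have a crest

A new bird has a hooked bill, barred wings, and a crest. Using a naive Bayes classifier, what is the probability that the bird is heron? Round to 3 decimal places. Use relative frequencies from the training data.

0.644

egret: (22/152) × (6/22) × (20/22) × (1/22) ≈ 0.00163114
stork: (45/152) × (25/45) × (13/45) × (27/45) ≈ 0.0285088
heron: (85/152) × (26/85) × (64/85) × (36/85) ≈ 0.0545474
P(heron | x) = 0.0545474 / 0.08468734 ≈ 0.644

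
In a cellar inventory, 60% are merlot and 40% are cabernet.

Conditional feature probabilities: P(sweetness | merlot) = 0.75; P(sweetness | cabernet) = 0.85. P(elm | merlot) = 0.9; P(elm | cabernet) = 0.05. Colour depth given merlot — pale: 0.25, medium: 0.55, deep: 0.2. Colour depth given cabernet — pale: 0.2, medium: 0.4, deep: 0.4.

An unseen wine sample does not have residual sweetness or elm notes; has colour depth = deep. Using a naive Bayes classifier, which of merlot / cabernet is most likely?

cabernet

merlot: 0.6 × (1−0.75) × (1−0.9) × 0.2 = 0.003
cabernet: 0.4 × (1−0.85) × (1−0.05) × 0.4 = 0.0228
Highest score → cabernet.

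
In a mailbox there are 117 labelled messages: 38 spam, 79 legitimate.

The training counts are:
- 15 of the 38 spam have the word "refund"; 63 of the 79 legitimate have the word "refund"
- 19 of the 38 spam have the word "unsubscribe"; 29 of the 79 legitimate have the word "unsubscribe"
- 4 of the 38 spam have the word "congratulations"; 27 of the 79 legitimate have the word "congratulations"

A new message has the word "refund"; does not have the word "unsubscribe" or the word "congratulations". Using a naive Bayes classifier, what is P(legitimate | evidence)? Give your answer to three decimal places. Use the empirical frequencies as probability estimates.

spam: (38/117) × (15/38) × (19/38) × (34/38) ≈ 0.0573549
legitimate: (79/117) × (63/79) × (50/79) × (52/79) ≈ 0.224323
P(legitimate | x) = 0.224323 / 0.2816779 ≈ 0.796

0.796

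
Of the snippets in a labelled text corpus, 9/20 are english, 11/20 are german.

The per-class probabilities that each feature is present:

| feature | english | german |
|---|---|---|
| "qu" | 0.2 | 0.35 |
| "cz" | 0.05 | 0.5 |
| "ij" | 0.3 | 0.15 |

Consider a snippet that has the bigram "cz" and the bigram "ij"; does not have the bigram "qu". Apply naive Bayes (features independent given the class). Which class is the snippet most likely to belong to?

english: 0.45 × (1−0.2) × 0.05 × 0.3 = 0.0054
german: 0.55 × (1−0.35) × 0.5 × 0.15 = 0.0268125
Highest score → german.

german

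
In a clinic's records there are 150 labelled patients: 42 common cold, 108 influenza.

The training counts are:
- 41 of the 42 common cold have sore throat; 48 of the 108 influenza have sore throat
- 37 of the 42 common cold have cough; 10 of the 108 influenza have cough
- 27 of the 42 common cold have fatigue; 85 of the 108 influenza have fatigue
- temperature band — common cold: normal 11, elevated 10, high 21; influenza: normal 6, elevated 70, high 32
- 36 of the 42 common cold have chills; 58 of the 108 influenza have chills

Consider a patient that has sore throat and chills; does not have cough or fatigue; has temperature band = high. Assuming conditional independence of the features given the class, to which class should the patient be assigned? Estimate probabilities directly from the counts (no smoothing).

influenza

common cold: (42/150) × (41/42) × (5/42) × (15/42) × (21/42) × (36/42) ≈ 0.00498056
influenza: (108/150) × (48/108) × (98/108) × (23/108) × (32/108) × (58/108) ≈ 0.00983981
Highest score → influenza.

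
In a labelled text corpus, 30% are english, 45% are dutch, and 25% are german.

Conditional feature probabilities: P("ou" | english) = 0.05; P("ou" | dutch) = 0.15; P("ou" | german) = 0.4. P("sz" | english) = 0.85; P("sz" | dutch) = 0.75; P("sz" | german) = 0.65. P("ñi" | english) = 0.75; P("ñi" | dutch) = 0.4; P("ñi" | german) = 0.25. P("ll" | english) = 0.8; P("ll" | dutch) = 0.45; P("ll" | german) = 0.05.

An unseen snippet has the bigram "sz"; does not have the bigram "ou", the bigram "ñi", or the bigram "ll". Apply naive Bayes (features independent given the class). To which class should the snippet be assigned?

english: 0.3 × (1−0.05) × 0.85 × (1−0.75) × (1−0.8) = 0.0121125
dutch: 0.45 × (1−0.15) × 0.75 × (1−0.4) × (1−0.45) = 0.09466875
german: 0.25 × (1−0.4) × 0.65 × (1−0.25) × (1−0.05) = 0.06946875
Highest score → dutch.

dutch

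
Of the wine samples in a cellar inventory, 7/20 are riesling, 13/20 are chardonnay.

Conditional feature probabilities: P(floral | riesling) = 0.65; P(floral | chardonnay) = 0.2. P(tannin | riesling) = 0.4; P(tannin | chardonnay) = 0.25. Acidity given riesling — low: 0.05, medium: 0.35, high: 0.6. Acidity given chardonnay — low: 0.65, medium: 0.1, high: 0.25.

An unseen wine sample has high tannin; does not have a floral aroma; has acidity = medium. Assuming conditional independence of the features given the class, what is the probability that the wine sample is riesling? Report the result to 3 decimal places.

0.569

riesling: 0.35 × (1−0.65) × 0.4 × 0.35 = 0.01715
chardonnay: 0.65 × (1−0.2) × 0.25 × 0.1 = 0.013
P(riesling | x) = 0.01715 / 0.03015 ≈ 0.569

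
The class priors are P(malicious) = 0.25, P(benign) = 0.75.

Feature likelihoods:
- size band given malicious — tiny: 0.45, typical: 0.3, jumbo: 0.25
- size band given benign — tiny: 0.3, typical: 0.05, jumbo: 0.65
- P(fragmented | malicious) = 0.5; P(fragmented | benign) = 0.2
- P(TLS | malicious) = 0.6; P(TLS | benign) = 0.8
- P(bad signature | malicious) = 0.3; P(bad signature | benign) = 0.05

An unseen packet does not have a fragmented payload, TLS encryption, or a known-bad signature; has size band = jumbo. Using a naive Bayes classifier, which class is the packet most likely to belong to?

benign

malicious: 0.25 × 0.25 × (1−0.5) × (1−0.6) × (1−0.3) = 0.00875
benign: 0.75 × 0.65 × (1−0.2) × (1−0.8) × (1−0.05) = 0.0741
Highest score → benign.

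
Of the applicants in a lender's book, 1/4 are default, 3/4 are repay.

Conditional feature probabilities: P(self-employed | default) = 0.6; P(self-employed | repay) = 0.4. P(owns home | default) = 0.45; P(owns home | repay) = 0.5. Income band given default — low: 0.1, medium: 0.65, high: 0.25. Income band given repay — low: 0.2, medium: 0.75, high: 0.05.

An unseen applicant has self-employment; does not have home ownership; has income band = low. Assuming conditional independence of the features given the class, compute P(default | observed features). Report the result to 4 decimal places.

default: 0.25 × 0.6 × (1−0.45) × 0.1 = 0.00825
repay: 0.75 × 0.4 × (1−0.5) × 0.2 = 0.03
P(default | x) = 0.00825 / 0.03825 ≈ 0.2157

0.2157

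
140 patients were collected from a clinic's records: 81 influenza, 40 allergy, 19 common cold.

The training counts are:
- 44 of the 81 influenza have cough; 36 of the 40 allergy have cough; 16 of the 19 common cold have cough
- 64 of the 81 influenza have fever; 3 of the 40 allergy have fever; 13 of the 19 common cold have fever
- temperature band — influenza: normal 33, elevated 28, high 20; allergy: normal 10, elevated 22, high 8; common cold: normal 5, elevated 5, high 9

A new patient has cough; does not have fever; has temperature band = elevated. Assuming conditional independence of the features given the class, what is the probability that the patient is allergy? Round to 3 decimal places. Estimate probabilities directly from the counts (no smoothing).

0.802

influenza: (81/140) × (44/81) × (17/81) × (28/81) ≈ 0.0228014
allergy: (40/140) × (36/40) × (37/40) × (22/40) ≈ 0.130821
common cold: (19/140) × (16/19) × (6/19) × (5/19) ≈ 0.00949743
P(allergy | x) = 0.130821 / 0.16311983 ≈ 0.802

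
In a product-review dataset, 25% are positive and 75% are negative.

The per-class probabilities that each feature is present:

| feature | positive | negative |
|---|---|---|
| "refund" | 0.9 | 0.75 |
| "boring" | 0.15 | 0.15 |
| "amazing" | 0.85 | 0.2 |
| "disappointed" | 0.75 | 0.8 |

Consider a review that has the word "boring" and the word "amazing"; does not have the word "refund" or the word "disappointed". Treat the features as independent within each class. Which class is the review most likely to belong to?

positive: 0.25 × (1−0.9) × 0.15 × 0.85 × (1−0.75) = 0.000796875
negative: 0.75 × (1−0.75) × 0.15 × 0.2 × (1−0.8) = 0.001125
Highest score → negative.

negative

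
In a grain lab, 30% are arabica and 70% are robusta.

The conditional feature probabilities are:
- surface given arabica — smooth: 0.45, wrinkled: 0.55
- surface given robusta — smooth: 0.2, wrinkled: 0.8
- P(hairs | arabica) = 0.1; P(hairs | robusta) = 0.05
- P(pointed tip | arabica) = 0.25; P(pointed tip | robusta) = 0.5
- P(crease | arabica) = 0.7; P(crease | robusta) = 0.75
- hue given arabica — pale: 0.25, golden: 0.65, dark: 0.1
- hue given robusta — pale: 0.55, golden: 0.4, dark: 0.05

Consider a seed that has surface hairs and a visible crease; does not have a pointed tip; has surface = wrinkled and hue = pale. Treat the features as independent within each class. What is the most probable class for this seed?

arabica: 0.3 × 0.55 × 0.1 × (1−0.25) × 0.7 × 0.25 = 0.002165625
robusta: 0.7 × 0.8 × 0.05 × (1−0.5) × 0.75 × 0.55 = 0.005775
Highest score → robusta.

robusta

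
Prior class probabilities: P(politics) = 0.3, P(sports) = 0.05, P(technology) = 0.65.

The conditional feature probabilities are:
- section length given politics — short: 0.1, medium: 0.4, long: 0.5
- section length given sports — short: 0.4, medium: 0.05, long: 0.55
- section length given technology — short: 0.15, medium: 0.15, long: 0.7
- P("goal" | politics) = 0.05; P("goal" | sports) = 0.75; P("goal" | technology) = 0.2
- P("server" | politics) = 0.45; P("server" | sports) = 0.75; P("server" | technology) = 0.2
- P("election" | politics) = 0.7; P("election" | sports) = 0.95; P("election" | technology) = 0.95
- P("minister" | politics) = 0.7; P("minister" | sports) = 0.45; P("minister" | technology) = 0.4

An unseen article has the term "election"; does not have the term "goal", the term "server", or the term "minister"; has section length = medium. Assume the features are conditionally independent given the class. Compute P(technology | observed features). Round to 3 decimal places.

politics: 0.3 × 0.4 × (1−0.05) × (1−0.45) × 0.7 × (1−0.7) = 0.013167
sports: 0.05 × 0.05 × (1−0.75) × (1−0.75) × 0.95 × (1−0.45) = 0.000081640625
technology: 0.65 × 0.15 × (1−0.2) × (1−0.2) × 0.95 × (1−0.4) = 0.035568
P(technology | x) = 0.035568 / 0.048816640625 ≈ 0.729

0.729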